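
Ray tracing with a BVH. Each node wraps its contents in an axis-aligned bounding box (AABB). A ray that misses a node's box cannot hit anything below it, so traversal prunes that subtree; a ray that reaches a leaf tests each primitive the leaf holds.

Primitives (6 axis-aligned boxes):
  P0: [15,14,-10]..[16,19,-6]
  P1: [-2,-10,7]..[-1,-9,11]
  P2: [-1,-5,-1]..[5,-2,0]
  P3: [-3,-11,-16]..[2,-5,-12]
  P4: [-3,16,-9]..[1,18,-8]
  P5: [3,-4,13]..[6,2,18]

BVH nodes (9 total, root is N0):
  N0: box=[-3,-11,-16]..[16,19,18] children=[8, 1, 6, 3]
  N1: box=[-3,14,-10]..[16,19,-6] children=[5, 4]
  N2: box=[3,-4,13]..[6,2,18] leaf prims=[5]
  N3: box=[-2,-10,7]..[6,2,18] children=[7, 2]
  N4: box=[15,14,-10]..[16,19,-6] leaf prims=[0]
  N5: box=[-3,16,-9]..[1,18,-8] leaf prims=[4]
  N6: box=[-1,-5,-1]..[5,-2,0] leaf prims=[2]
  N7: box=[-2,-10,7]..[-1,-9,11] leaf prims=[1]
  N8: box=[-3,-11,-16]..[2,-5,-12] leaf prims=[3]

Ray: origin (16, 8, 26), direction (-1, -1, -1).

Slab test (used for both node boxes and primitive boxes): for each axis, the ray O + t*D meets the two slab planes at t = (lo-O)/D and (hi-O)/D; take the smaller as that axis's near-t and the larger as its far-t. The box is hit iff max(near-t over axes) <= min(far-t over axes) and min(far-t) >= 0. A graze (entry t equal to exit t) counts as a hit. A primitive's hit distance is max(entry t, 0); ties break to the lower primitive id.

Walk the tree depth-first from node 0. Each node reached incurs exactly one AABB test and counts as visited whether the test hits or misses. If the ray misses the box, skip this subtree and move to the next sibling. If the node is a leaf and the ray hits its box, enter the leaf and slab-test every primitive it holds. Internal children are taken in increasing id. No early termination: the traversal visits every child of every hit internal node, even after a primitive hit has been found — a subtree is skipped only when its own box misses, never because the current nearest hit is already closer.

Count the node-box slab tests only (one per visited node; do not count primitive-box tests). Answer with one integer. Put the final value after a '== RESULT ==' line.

Trace the traversal:
N0 x:[0,19] y:[-11,19] z:[8,42] -> hit [8,19], descend [1, 3, 6, 8]
  N1 x:[0,19] y:[-11,-6] z:[32,36] -> miss, prune
  N3 x:[10,18] y:[6,18] z:[8,19] -> hit [10,18], descend [2, 7]
    N2 x:[10,13] y:[6,12] z:[8,13] -> hit [10,12] leaf, test {P5@t=10}
    N7 x:[17,18] y:[17,18] z:[15,19] -> hit [17,18] leaf, test {P1@t=17}
  N6 x:[11,17] y:[10,13] z:[26,27] -> miss, prune
  N8 x:[14,19] y:[13,19] z:[38,42] -> miss, prune

order=[0, 1, 3, 2, 7, 6, 8]  |boxes|=7  |leaves|=2  hit=P5

== RESULT ==
7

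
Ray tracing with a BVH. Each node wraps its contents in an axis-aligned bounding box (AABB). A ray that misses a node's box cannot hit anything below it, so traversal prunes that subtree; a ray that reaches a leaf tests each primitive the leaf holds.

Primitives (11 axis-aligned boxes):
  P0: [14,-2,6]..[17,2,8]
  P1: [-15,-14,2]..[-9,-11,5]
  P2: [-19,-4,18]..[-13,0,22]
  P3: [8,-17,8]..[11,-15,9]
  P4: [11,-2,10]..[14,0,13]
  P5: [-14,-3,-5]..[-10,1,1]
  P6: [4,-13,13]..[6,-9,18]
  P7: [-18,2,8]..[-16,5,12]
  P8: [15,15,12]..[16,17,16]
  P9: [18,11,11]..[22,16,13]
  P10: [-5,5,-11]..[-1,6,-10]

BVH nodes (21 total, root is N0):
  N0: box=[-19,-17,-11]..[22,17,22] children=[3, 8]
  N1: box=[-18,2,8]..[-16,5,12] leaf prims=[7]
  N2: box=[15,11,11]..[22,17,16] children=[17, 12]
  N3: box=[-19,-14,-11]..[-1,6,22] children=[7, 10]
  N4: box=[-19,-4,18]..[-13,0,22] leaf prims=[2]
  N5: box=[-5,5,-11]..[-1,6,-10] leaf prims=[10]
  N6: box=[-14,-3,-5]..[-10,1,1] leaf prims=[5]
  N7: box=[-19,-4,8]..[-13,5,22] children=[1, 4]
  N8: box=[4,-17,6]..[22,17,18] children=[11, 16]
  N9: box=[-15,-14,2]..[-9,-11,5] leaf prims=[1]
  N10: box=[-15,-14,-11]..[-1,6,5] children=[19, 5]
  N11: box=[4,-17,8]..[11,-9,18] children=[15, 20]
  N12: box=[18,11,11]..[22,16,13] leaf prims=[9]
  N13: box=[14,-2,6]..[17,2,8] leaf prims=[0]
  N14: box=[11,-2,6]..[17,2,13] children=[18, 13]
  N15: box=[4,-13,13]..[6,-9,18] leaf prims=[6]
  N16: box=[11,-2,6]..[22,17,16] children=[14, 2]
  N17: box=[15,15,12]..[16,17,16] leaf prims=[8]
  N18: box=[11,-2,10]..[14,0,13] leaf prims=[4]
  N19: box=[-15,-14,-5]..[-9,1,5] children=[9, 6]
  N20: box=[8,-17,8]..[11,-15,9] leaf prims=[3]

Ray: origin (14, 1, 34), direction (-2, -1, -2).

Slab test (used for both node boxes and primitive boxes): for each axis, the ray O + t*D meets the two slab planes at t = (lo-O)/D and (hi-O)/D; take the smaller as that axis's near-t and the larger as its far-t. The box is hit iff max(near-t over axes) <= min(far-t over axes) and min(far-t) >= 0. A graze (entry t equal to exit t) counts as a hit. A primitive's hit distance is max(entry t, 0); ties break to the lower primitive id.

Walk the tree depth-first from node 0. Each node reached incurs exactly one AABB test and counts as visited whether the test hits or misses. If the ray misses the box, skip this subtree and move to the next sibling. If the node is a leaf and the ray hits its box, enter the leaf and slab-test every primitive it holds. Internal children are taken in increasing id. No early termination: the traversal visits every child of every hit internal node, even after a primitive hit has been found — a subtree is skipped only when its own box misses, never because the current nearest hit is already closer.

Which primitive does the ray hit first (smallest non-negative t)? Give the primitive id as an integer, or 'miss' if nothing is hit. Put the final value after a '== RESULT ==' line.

Walk:
N0 x:[-4,33/2] y:[-16,18] z:[6,45/2] -> hit [6,33/2], descend [3, 8]
  N3 x:[15/2,33/2] y:[-5,15] z:[6,45/2] -> hit [15/2,15], descend [7, 10]
    N7 x:[27/2,33/2] y:[-4,5] z:[6,13] -> miss, prune
    N10 x:[15/2,29/2] y:[-5,15] z:[29/2,45/2] -> hit [29/2,29/2], descend [5, 19]
      N5 x:[15/2,19/2] y:[-5,-4] z:[22,45/2] -> miss, prune
      N19 x:[23/2,29/2] y:[0,15] z:[29/2,39/2] -> hit [29/2,29/2], descend [6, 9]
        N6 x:[12,14] y:[0,4] z:[33/2,39/2] -> miss, prune
        N9 x:[23/2,29/2] y:[12,15] z:[29/2,16] -> hit [29/2,29/2] leaf, test {P1@t=29/2}
  N8 x:[-4,5] y:[-16,18] z:[8,14] -> miss, prune

9 AABB tests over nodes [0, 3, 7, 10, 5, 19, 6, 9, 8]; 1 leaf entered; closest P1.

== RESULT ==
1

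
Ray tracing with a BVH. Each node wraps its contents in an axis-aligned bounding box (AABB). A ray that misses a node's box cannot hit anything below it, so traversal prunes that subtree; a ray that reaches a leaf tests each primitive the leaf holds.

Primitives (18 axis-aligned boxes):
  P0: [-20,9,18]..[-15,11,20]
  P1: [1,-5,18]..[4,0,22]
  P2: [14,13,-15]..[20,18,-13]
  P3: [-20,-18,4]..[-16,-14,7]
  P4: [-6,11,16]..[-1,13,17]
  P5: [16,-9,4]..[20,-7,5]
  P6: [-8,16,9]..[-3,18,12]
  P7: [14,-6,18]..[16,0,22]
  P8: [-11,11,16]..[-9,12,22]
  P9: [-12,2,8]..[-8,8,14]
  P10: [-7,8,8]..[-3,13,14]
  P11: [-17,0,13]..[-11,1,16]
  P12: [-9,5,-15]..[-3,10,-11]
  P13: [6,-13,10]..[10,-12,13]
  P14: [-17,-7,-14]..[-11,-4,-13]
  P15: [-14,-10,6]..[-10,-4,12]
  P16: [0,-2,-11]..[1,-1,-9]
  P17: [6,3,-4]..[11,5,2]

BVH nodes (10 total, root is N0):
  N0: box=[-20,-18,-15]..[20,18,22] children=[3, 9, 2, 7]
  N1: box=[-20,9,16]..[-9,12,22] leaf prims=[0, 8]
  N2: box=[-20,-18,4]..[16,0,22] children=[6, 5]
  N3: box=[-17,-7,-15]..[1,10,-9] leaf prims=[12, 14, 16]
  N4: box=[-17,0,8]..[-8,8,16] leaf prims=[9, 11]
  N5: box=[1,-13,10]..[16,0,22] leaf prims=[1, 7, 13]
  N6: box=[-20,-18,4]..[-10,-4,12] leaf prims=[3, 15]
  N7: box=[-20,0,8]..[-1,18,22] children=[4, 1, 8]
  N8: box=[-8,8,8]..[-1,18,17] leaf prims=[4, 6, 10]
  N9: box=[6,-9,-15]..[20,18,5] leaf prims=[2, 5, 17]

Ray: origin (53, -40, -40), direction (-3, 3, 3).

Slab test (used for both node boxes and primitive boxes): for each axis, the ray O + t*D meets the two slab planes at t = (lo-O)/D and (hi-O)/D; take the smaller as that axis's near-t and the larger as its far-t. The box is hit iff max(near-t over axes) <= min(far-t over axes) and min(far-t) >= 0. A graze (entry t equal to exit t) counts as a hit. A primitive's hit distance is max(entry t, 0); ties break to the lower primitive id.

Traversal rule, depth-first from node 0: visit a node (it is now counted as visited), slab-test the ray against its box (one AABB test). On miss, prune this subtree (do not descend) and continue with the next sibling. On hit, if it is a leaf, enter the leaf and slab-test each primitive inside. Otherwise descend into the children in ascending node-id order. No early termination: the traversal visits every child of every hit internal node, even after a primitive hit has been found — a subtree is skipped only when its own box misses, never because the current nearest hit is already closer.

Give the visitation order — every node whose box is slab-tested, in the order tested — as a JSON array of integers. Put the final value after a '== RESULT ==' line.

Trace the traversal:
N0 x:[11,73/3] y:[22/3,58/3] z:[25/3,62/3] -> hit [11,58/3], descend [2, 3, 7, 9]
  N2 x:[37/3,73/3] y:[22/3,40/3] z:[44/3,62/3] -> miss, prune
  N3 x:[52/3,70/3] y:[11,50/3] z:[25/3,31/3] -> miss, prune
  N7 x:[18,73/3] y:[40/3,58/3] z:[16,62/3] -> hit [18,58/3], descend [1, 4, 8]
    N1 x:[62/3,73/3] y:[49/3,52/3] z:[56/3,62/3] -> miss, prune
    N4 x:[61/3,70/3] y:[40/3,16] z:[16,56/3] -> miss, prune
    N8 x:[18,61/3] y:[16,58/3] z:[16,19] -> hit [18,19] leaf, test {P4(miss), P6(miss), P10(miss)}
  N9 x:[11,47/3] y:[31/3,58/3] z:[25/3,15] -> hit [11,15] leaf, test {P2(miss), P5(miss), P17(miss)}

8 AABB tests over nodes [0, 2, 3, 7, 1, 4, 8, 9]; 2 leaves entered; closest miss.

== RESULT ==
[0, 2, 3, 7, 1, 4, 8, 9]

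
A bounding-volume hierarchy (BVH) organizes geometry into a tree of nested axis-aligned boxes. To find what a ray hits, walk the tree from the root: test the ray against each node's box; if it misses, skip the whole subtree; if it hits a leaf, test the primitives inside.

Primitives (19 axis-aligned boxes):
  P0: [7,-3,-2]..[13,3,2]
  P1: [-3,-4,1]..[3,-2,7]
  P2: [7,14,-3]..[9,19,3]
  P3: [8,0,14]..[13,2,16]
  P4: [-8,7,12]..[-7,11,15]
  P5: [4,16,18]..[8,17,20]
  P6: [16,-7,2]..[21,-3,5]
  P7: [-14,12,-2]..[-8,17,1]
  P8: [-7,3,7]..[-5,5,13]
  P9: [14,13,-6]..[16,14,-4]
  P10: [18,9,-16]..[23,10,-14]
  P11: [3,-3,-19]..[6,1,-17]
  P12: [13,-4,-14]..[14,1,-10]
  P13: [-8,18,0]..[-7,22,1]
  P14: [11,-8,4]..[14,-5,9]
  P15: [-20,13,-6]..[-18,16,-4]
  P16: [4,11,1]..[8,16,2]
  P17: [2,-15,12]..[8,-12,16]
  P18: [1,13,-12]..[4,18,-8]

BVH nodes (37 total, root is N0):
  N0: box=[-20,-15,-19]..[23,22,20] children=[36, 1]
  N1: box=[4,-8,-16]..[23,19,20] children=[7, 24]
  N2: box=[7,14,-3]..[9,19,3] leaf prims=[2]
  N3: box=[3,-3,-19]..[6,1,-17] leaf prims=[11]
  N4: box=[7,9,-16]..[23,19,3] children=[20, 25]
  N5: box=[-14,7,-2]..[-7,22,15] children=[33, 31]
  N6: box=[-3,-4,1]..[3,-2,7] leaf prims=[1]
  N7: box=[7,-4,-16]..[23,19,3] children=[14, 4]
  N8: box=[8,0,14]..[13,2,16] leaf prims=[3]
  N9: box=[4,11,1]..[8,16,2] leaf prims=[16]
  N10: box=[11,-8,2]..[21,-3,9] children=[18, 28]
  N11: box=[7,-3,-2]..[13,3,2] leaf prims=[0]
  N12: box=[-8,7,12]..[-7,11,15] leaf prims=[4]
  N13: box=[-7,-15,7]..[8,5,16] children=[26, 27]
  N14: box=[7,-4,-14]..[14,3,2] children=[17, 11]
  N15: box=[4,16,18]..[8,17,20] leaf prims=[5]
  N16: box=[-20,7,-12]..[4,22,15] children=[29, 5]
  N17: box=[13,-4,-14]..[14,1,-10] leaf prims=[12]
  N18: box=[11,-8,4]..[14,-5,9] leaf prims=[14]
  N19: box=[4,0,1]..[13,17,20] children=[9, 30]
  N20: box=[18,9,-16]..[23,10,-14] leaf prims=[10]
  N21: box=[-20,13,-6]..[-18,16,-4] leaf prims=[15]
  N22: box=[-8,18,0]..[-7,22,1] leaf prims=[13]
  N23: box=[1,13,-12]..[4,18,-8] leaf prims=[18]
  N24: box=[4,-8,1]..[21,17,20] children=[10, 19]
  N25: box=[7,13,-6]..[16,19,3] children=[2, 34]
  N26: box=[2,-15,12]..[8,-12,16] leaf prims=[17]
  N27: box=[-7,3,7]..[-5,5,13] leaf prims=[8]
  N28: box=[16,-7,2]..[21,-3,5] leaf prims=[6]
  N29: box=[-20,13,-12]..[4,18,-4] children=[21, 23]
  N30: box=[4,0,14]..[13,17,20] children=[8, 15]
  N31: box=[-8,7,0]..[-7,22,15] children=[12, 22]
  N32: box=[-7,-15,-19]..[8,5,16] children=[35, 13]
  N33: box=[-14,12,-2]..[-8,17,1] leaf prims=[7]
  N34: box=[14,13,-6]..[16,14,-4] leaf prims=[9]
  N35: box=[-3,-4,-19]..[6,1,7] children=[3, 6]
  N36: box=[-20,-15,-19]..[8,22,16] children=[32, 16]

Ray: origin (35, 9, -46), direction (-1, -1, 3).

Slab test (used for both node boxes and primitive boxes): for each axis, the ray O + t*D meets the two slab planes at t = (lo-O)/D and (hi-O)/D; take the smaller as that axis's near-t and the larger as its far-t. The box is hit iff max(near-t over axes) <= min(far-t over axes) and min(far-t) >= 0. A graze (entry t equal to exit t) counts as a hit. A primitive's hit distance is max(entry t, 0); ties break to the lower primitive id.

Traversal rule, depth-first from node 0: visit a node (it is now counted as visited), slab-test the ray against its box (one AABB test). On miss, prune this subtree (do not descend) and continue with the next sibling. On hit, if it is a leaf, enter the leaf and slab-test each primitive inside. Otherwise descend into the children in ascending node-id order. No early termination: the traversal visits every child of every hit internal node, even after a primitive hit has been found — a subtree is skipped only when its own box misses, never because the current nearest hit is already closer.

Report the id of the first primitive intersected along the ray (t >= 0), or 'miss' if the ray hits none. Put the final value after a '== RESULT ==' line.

Traverse from the root:
N0 x:[12,55] y:[-13,24] z:[9,22] -> hit [12,22], descend [1, 36]
  N1 x:[12,31] y:[-10,17] z:[10,22] -> hit [12,17], descend [7, 24]
    N7 x:[12,28] y:[-10,13] z:[10,49/3] -> hit [12,13], descend [4, 14]
      N4 x:[12,28] y:[-10,0] z:[10,49/3] -> miss, prune
      N14 x:[21,28] y:[6,13] z:[32/3,16] -> miss, prune
    N24 x:[14,31] y:[-8,17] z:[47/3,22] -> hit [47/3,17], descend [10, 19]
      N10 x:[14,24] y:[12,17] z:[16,55/3] -> hit [16,17], descend [18, 28]
        N18 x:[21,24] y:[14,17] z:[50/3,55/3] -> miss, prune
        N28 x:[14,19] y:[12,16] z:[16,17] -> hit [16,16] leaf, test {P6@t=16}
      N19 x:[22,31] y:[-8,9] z:[47/3,22] -> miss, prune
  N36 x:[27,55] y:[-13,24] z:[9,62/3] -> miss, prune

11 AABB tests over nodes [0, 1, 7, 4, 14, 24, 10, 18, 28, 19, 36]; 1 leaf entered; closest P6.

== RESULT ==
6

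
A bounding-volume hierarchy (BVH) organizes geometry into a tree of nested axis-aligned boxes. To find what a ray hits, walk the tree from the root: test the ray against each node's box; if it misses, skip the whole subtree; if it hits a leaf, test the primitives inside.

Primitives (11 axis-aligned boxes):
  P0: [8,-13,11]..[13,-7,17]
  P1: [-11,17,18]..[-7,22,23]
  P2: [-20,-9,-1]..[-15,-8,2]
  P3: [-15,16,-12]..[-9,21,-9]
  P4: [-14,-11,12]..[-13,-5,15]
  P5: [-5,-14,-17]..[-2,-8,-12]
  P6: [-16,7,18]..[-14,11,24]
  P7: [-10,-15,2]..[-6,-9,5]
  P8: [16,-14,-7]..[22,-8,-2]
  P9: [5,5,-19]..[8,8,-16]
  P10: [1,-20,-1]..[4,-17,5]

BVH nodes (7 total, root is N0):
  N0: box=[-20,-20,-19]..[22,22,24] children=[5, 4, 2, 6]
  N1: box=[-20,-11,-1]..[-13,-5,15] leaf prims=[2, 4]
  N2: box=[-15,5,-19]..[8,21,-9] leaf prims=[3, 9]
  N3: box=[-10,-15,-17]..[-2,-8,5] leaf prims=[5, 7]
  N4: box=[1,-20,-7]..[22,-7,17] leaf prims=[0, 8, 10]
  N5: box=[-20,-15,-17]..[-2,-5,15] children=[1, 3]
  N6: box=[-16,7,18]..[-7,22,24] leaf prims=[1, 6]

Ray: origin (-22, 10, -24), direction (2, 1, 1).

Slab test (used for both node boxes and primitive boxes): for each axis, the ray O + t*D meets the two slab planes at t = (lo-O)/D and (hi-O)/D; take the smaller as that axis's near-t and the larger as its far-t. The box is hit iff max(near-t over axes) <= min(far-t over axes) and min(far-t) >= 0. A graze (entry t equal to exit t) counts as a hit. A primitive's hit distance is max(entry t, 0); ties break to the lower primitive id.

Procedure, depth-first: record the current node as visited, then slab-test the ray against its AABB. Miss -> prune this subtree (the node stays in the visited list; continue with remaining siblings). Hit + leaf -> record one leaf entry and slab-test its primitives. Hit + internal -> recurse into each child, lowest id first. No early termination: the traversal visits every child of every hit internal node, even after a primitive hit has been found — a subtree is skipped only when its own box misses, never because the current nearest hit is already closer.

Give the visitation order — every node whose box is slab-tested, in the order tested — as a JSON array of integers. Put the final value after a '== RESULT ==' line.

Walk:
N0 x:[1,22] y:[-30,12] z:[5,48] -> hit [5,12], descend [2, 4, 5, 6]
  N2 x:[7/2,15] y:[-5,11] z:[5,15] -> hit [5,11] leaf, test {P3(miss), P9(miss)}
  N4 x:[23/2,22] y:[-30,-17] z:[17,41] -> miss, prune
  N5 x:[1,10] y:[-25,-15] z:[7,39] -> miss, prune
  N6 x:[3,15/2] y:[-3,12] z:[42,48] -> miss, prune

5 AABB tests over nodes [0, 2, 4, 5, 6]; 1 leaf entered; closest miss.

== RESULT ==
[0, 2, 4, 5, 6]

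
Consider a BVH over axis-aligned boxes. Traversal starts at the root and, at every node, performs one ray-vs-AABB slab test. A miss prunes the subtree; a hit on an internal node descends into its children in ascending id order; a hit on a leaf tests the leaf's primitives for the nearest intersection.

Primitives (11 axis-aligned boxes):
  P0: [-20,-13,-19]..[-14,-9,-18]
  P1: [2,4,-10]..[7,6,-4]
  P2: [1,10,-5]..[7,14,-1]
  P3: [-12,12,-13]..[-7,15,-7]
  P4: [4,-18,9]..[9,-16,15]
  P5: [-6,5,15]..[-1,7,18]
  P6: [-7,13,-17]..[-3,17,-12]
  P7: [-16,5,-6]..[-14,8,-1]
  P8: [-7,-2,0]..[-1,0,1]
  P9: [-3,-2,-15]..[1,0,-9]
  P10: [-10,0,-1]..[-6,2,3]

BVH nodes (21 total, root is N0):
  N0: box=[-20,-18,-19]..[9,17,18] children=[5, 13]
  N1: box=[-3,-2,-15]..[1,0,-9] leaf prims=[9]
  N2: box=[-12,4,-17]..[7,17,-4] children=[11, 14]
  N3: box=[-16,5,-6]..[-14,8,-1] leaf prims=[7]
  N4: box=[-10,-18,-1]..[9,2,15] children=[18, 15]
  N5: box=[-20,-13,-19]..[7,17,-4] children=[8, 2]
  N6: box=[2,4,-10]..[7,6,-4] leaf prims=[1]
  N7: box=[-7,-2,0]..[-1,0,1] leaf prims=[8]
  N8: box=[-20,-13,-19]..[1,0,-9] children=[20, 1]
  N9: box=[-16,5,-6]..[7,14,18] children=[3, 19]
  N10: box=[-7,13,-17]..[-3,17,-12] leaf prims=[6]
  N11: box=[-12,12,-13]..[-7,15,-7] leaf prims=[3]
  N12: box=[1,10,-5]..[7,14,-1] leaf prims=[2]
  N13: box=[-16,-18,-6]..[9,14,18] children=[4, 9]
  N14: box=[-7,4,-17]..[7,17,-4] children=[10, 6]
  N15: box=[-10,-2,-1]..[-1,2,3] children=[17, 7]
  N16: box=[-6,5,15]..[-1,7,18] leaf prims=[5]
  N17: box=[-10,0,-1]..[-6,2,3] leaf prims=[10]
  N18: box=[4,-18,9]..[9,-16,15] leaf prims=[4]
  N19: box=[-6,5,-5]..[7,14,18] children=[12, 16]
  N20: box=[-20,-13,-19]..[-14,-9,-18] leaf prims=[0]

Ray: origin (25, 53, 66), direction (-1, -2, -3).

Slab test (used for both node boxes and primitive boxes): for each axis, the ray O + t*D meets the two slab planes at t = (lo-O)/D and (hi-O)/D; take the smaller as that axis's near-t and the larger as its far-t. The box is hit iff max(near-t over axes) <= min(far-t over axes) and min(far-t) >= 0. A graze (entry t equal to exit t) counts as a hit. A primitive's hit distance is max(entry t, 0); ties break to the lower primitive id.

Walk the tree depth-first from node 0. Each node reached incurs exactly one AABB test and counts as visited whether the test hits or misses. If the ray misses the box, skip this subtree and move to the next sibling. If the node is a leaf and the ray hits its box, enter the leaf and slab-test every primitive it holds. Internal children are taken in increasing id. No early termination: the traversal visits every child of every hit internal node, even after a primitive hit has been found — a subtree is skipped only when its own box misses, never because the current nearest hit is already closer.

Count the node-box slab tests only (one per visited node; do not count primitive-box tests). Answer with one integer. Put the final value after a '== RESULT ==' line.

Trace the traversal:
N0 x:[16,45] y:[18,71/2] z:[16,85/3] -> hit [18,85/3], descend [5, 13]
  N5 x:[18,45] y:[18,33] z:[70/3,85/3] -> hit [70/3,85/3], descend [2, 8]
    N2 x:[18,37] y:[18,49/2] z:[70/3,83/3] -> hit [70/3,49/2], descend [11, 14]
      N11 x:[32,37] y:[19,41/2] z:[73/3,79/3] -> miss, prune
      N14 x:[18,32] y:[18,49/2] z:[70/3,83/3] -> hit [70/3,49/2], descend [6, 10]
        N6 x:[18,23] y:[47/2,49/2] z:[70/3,76/3] -> miss, prune
        N10 x:[28,32] y:[18,20] z:[26,83/3] -> miss, prune
    N8 x:[24,45] y:[53/2,33] z:[25,85/3] -> hit [53/2,85/3], descend [1, 20]
      N1 x:[24,28] y:[53/2,55/2] z:[25,27] -> hit [53/2,27] leaf, test {P9@t=53/2}
      N20 x:[39,45] y:[31,33] z:[28,85/3] -> miss, prune
  N13 x:[16,41] y:[39/2,71/2] z:[16,24] -> hit [39/2,24], descend [4, 9]
    N4 x:[16,35] y:[51/2,71/2] z:[17,67/3] -> miss, prune
    N9 x:[18,41] y:[39/2,24] z:[16,24] -> hit [39/2,24], descend [3, 19]
      N3 x:[39,41] y:[45/2,24] z:[67/3,24] -> miss, prune
      N19 x:[18,31] y:[39/2,24] z:[16,71/3] -> hit [39/2,71/3], descend [12, 16]
        N12 x:[18,24] y:[39/2,43/2] z:[67/3,71/3] -> miss, prune
        N16 x:[26,31] y:[23,24] z:[16,17] -> miss, prune

order=[0, 5, 2, 11, 14, 6, 10, 8, 1, 20, 13, 4, 9, 3, 19, 12, 16]  |boxes|=17  |leaves|=1  hit=P9

== RESULT ==
17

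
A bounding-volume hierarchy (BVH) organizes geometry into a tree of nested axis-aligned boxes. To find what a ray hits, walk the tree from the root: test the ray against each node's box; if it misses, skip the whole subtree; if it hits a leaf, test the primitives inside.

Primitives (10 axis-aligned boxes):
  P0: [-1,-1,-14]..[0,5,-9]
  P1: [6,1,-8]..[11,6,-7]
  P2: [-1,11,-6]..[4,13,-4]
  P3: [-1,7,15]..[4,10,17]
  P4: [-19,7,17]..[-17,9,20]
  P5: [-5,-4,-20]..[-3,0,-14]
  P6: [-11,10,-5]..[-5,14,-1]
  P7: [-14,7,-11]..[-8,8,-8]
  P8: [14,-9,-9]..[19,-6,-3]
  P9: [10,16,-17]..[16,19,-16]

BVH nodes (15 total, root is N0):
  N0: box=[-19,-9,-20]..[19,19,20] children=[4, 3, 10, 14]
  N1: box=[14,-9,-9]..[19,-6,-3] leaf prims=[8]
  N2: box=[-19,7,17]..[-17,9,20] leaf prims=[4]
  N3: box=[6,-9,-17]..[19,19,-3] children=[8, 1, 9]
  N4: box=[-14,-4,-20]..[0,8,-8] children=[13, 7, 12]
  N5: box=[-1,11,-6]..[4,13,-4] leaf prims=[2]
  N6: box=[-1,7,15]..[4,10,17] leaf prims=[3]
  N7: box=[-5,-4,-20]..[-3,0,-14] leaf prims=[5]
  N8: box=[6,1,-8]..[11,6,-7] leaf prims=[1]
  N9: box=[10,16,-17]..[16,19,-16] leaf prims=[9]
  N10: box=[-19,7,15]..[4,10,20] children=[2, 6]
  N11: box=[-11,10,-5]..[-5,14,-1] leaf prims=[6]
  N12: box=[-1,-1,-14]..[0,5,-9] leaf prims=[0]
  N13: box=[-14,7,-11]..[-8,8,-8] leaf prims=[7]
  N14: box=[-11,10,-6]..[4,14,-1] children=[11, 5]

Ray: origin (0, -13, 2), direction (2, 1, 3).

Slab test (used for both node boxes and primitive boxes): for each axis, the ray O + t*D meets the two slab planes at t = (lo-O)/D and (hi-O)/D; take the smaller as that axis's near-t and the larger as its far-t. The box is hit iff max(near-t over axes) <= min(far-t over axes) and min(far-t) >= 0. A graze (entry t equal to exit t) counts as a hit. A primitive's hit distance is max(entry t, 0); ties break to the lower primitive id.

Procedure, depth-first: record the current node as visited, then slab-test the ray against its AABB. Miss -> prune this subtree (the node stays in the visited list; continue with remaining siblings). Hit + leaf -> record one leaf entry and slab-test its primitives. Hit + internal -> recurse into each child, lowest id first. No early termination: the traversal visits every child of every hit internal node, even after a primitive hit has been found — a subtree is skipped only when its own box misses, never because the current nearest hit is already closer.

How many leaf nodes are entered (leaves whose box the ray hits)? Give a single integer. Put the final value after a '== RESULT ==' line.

Trace the traversal:
N0 x:[-19/2,19/2] y:[4,32] z:[-22/3,6] -> hit [4,6], descend [3, 4, 10, 14]
  N3 x:[3,19/2] y:[4,32] z:[-19/3,-5/3] -> miss, prune
  N4 x:[-7,0] y:[9,21] z:[-22/3,-10/3] -> miss, prune
  N10 x:[-19/2,2] y:[20,23] z:[13/3,6] -> miss, prune
  N14 x:[-11/2,2] y:[23,27] z:[-8/3,-1] -> miss, prune

Visited [0, 3, 4, 10, 14]. Tests: 5 box, 0 leaf. Nearest: miss.

== RESULT ==
0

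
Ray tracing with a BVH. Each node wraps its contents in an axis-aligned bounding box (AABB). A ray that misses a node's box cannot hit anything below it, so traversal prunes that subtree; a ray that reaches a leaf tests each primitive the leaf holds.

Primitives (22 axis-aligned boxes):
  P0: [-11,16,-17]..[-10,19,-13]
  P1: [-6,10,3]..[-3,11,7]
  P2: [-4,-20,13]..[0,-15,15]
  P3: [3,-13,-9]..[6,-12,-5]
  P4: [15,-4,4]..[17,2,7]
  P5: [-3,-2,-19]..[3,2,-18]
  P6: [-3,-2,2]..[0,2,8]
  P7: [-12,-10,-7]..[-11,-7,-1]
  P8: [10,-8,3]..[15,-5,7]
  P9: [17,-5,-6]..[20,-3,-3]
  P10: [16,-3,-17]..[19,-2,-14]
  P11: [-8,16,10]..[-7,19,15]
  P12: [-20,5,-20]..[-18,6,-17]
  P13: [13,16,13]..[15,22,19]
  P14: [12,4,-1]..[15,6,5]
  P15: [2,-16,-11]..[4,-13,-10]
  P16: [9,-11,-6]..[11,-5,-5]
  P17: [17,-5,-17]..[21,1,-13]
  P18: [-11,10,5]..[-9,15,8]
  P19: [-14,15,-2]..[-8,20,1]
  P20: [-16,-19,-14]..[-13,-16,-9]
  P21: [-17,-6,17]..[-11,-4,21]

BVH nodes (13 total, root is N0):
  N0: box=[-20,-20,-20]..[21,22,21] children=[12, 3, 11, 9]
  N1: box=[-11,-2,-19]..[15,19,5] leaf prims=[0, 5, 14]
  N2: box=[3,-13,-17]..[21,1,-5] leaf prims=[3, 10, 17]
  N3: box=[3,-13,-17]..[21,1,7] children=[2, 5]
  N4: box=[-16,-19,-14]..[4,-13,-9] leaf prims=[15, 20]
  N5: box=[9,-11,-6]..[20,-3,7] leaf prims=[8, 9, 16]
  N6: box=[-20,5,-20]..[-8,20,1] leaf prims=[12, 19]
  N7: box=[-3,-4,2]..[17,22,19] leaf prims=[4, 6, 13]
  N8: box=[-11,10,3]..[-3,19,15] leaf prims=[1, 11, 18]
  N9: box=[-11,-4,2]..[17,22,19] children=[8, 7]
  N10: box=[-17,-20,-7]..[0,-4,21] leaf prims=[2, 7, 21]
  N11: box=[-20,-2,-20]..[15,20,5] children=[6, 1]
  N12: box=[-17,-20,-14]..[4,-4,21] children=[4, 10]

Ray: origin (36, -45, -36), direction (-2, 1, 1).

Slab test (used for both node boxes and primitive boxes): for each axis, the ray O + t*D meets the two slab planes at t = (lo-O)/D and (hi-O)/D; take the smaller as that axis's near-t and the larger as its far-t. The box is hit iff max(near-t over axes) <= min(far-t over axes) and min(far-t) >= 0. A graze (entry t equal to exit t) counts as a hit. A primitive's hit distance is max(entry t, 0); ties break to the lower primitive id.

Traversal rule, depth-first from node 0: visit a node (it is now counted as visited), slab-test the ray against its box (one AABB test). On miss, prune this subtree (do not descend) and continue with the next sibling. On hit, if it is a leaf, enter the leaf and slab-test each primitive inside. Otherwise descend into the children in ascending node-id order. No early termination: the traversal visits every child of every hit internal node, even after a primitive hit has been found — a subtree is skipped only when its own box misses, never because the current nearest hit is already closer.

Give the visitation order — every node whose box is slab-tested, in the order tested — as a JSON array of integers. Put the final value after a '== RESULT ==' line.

Trace the traversal:
N0 x:[15/2,28] y:[25,67] z:[16,57] -> hit [25,28], descend [3, 9, 11, 12]
  N3 x:[15/2,33/2] y:[32,46] z:[19,43] -> miss, prune
  N9 x:[19/2,47/2] y:[41,67] z:[38,55] -> miss, prune
  N11 x:[21/2,28] y:[43,65] z:[16,41] -> miss, prune
  N12 x:[16,53/2] y:[25,41] z:[22,57] -> hit [25,53/2], descend [4, 10]
    N4 x:[16,26] y:[26,32] z:[22,27] -> hit [26,26] leaf, test {P15(miss), P20@t=26}
    N10 x:[18,53/2] y:[25,41] z:[29,57] -> miss, prune

7 AABB tests over nodes [0, 3, 9, 11, 12, 4, 10]; 1 leaf entered; closest P20.

== RESULT ==
[0, 3, 9, 11, 12, 4, 10]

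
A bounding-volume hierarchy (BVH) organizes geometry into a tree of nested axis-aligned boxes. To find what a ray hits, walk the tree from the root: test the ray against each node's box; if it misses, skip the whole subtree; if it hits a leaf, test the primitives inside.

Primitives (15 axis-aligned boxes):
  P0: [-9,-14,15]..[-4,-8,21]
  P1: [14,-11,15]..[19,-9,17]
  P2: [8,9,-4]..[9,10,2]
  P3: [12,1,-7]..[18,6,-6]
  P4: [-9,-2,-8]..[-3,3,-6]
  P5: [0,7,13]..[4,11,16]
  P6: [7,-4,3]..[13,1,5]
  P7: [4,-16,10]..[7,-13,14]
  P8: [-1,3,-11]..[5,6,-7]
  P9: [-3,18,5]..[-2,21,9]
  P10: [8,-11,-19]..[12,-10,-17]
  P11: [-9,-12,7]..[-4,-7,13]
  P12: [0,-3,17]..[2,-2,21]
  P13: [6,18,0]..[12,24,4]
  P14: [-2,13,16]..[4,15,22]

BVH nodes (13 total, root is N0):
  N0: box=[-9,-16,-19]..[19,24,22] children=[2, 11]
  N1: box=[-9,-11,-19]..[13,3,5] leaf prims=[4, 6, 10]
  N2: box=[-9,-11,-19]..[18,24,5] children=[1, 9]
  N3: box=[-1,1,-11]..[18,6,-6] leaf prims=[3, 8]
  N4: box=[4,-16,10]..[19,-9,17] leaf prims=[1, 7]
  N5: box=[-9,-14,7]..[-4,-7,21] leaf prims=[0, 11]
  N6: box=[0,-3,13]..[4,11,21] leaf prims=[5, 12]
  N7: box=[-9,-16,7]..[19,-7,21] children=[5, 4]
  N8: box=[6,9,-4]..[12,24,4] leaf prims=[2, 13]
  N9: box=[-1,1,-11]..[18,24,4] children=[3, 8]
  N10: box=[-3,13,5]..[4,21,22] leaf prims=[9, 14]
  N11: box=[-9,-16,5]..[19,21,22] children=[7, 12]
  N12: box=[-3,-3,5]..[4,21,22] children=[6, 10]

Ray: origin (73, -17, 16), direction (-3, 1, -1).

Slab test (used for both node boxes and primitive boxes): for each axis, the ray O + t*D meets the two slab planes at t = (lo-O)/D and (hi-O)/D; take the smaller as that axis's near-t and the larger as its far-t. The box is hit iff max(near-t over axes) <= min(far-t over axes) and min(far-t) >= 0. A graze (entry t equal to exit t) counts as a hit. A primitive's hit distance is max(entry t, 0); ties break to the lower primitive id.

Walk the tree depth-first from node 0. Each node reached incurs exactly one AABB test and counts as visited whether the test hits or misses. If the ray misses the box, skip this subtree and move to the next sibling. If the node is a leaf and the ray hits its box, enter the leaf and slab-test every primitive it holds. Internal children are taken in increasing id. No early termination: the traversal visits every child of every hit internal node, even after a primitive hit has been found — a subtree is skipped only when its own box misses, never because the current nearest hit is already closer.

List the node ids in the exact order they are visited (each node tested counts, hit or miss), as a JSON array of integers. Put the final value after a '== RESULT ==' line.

Walk:
N0 x:[18,82/3] y:[1,41] z:[-6,35] -> hit [18,82/3], descend [2, 11]
  N2 x:[55/3,82/3] y:[6,41] z:[11,35] -> hit [55/3,82/3], descend [1, 9]
    N1 x:[20,82/3] y:[6,20] z:[11,35] -> hit [20,20] leaf, test {P4(miss), P6(miss), P10(miss)}
    N9 x:[55/3,74/3] y:[18,41] z:[12,27] -> hit [55/3,74/3], descend [3, 8]
      N3 x:[55/3,74/3] y:[18,23] z:[22,27] -> hit [22,23] leaf, test {P3(miss), P8@t=23}
      N8 x:[61/3,67/3] y:[26,41] z:[12,20] -> miss, prune
  N11 x:[18,82/3] y:[1,38] z:[-6,11] -> miss, prune

Summary -> nodes [0, 2, 1, 9, 3, 8, 11]; box-tests=7; leaf-entries=2; first=P8

== RESULT ==
[0, 2, 1, 9, 3, 8, 11]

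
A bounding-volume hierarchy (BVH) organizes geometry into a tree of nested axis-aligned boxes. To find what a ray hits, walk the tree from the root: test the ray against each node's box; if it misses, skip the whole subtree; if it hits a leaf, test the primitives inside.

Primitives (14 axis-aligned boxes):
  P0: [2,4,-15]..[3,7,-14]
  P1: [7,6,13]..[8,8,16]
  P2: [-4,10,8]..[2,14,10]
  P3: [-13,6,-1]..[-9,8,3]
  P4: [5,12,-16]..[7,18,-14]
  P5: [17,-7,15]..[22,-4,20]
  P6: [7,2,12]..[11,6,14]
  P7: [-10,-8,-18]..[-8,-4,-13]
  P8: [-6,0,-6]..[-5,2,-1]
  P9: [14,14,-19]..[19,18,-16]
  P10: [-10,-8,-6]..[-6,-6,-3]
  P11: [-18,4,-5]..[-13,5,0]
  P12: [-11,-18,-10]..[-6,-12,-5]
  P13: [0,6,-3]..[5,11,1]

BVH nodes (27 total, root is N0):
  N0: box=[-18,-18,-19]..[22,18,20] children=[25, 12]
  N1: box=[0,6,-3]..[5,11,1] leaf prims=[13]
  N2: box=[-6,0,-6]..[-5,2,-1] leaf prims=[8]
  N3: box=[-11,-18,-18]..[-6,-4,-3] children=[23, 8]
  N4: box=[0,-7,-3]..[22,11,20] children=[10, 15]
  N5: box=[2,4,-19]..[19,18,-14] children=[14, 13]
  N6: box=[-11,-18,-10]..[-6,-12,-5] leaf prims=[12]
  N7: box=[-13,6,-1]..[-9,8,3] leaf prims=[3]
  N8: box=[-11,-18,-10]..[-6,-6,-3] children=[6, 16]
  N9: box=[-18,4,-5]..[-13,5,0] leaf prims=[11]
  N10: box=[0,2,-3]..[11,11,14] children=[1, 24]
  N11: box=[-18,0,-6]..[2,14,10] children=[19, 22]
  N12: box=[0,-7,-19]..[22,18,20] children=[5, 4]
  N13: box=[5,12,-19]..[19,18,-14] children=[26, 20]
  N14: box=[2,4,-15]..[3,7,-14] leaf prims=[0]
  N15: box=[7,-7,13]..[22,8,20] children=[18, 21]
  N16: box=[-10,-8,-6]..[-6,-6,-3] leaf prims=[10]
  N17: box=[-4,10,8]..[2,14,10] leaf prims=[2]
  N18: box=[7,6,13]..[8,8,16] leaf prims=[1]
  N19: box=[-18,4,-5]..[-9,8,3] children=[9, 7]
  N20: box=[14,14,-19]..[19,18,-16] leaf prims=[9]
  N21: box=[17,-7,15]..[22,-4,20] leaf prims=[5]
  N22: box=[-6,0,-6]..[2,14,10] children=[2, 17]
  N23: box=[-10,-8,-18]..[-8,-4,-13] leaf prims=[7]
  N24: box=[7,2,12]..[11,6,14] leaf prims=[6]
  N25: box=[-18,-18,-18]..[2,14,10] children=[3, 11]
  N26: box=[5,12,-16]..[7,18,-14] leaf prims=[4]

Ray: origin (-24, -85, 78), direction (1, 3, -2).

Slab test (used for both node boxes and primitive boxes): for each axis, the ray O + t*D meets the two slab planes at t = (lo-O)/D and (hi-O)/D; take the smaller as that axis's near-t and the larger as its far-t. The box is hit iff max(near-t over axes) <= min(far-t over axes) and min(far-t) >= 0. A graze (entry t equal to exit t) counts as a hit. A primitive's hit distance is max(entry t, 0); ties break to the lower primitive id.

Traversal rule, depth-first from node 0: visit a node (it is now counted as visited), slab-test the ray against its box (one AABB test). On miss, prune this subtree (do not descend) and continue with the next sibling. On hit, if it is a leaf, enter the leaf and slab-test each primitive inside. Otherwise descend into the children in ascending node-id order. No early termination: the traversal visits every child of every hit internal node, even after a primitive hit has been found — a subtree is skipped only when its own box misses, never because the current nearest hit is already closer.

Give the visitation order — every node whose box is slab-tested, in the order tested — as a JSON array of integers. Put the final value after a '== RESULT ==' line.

Traverse from the root:
N0 x:[6,46] y:[67/3,103/3] z:[29,97/2] -> hit [29,103/3], descend [12, 25]
  N12 x:[24,46] y:[26,103/3] z:[29,97/2] -> hit [29,103/3], descend [4, 5]
    N4 x:[24,46] y:[26,32] z:[29,81/2] -> hit [29,32], descend [10, 15]
      N10 x:[24,35] y:[29,32] z:[32,81/2] -> hit [32,32], descend [1, 24]
        N1 x:[24,29] y:[91/3,32] z:[77/2,81/2] -> miss, prune
        N24 x:[31,35] y:[29,91/3] z:[32,33] -> miss, prune
      N15 x:[31,46] y:[26,31] z:[29,65/2] -> hit [31,31], descend [18, 21]
        N18 x:[31,32] y:[91/3,31] z:[31,65/2] -> hit [31,31] leaf, test {P1@t=31}
        N21 x:[41,46] y:[26,27] z:[29,63/2] -> miss, prune
    N5 x:[26,43] y:[89/3,103/3] z:[46,97/2] -> miss, prune
  N25 x:[6,26] y:[67/3,33] z:[34,48] -> miss, prune

11 AABB tests over nodes [0, 12, 4, 10, 1, 24, 15, 18, 21, 5, 25]; 1 leaf entered; closest P1.

== RESULT ==
[0, 12, 4, 10, 1, 24, 15, 18, 21, 5, 25]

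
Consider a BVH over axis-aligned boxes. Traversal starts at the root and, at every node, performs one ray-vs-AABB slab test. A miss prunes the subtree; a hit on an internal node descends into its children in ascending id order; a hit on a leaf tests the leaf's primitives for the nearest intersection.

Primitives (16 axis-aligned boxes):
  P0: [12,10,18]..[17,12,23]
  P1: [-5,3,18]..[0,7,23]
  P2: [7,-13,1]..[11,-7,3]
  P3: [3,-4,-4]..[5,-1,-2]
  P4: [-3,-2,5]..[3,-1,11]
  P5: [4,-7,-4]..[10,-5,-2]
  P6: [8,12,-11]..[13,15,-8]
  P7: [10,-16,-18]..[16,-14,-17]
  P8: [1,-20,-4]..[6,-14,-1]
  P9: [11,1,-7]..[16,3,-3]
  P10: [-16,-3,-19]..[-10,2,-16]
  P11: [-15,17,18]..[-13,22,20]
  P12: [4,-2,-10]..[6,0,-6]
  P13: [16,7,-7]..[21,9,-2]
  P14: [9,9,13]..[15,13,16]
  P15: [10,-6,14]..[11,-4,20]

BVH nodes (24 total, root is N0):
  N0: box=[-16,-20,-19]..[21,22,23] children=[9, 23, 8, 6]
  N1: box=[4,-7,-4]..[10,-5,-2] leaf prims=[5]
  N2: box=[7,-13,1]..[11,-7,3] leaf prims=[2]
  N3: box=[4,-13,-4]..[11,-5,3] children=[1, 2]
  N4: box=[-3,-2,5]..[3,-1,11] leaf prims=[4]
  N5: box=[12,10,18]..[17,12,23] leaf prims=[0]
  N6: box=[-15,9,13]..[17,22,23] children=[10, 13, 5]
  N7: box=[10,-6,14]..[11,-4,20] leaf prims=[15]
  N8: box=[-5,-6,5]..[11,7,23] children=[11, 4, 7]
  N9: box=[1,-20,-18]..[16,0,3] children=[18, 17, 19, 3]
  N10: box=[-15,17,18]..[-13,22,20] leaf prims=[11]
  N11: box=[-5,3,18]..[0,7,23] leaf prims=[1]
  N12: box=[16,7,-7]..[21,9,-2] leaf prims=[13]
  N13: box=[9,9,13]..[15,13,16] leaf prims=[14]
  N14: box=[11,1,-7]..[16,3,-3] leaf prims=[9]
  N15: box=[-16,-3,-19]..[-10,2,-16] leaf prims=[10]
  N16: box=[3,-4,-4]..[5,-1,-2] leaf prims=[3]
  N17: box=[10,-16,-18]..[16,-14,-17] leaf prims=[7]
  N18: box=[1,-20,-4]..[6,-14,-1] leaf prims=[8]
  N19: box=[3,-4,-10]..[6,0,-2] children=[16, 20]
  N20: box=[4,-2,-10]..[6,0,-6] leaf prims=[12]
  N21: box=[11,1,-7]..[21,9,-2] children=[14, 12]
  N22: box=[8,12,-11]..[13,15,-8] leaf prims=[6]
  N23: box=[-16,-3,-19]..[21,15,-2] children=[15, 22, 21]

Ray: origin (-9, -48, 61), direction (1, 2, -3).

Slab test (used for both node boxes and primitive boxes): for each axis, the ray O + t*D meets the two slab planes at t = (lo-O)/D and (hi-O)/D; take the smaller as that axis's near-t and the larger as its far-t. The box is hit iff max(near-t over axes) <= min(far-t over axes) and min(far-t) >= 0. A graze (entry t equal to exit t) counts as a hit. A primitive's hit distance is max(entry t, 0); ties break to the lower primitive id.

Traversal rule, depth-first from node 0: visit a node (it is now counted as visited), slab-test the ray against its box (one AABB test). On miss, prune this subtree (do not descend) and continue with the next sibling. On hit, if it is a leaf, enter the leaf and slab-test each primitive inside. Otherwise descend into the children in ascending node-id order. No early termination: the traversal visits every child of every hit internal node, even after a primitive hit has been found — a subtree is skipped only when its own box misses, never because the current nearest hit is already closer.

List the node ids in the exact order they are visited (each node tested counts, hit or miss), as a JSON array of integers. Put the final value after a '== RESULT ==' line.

Traverse from the root:
N0 x:[-7,30] y:[14,35] z:[38/3,80/3] -> hit [14,80/3], descend [6, 8, 9, 23]
  N6 x:[-6,26] y:[57/2,35] z:[38/3,16] -> miss, prune
  N8 x:[4,20] y:[21,55/2] z:[38/3,56/3] -> miss, prune
  N9 x:[10,25] y:[14,24] z:[58/3,79/3] -> hit [58/3,24], descend [3, 17, 18, 19]
    N3 x:[13,20] y:[35/2,43/2] z:[58/3,65/3] -> hit [58/3,20], descend [1, 2]
      N1 x:[13,19] y:[41/2,43/2] z:[21,65/3] -> miss, prune
      N2 x:[16,20] y:[35/2,41/2] z:[58/3,20] -> hit [58/3,20] leaf, test {P2@t=58/3}
    N17 x:[19,25] y:[16,17] z:[26,79/3] -> miss, prune
    N18 x:[10,15] y:[14,17] z:[62/3,65/3] -> miss, prune
    N19 x:[12,15] y:[22,24] z:[21,71/3] -> miss, prune
  N23 x:[-7,30] y:[45/2,63/2] z:[21,80/3] -> hit [45/2,80/3], descend [15, 21, 22]
    N15 x:[-7,-1] y:[45/2,25] z:[77/3,80/3] -> miss, prune
    N21 x:[20,30] y:[49/2,57/2] z:[21,68/3] -> miss, prune
    N22 x:[17,22] y:[30,63/2] z:[23,24] -> miss, prune

order=[0, 6, 8, 9, 3, 1, 2, 17, 18, 19, 23, 15, 21, 22]  |boxes|=14  |leaves|=1  hit=P2

== RESULT ==
[0, 6, 8, 9, 3, 1, 2, 17, 18, 19, 23, 15, 21, 22]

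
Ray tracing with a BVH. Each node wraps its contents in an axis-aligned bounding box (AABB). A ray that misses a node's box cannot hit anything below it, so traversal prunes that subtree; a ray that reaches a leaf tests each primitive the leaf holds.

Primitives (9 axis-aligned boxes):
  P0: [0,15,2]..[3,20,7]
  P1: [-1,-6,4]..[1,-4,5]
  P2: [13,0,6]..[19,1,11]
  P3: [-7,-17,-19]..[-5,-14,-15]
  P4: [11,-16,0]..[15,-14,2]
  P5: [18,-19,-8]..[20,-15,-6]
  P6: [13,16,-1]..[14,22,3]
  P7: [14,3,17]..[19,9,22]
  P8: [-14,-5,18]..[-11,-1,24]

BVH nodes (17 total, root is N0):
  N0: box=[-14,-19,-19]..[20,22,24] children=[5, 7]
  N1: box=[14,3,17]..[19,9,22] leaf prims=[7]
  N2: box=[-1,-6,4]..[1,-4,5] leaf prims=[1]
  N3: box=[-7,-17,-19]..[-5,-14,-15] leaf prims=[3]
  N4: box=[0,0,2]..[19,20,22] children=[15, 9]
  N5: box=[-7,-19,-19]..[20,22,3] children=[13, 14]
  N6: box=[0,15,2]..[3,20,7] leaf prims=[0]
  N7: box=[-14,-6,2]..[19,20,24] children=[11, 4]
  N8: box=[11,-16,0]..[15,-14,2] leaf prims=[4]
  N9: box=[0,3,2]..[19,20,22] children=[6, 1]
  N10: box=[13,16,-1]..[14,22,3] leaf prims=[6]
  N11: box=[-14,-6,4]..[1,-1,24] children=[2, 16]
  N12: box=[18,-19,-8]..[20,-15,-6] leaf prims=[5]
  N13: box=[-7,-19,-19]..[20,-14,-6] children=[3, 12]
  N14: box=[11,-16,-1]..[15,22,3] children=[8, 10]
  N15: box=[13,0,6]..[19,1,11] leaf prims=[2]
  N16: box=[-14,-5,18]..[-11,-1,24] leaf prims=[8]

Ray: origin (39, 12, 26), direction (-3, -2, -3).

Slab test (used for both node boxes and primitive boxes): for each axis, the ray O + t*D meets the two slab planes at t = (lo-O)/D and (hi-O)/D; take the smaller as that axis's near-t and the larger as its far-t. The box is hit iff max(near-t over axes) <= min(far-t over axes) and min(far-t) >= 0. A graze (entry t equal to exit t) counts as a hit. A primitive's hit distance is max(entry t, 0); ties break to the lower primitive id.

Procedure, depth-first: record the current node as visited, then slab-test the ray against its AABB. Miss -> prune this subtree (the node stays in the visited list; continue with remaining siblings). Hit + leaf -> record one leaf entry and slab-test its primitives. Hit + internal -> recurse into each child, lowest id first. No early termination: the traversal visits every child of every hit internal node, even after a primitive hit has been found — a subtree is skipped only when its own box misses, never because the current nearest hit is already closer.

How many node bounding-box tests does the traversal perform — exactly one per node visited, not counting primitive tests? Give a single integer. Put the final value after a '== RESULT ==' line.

Trace the traversal:
N0 x:[19/3,53/3] y:[-5,31/2] z:[2/3,15] -> hit [19/3,15], descend [5, 7]
  N5 x:[19/3,46/3] y:[-5,31/2] z:[23/3,15] -> hit [23/3,15], descend [13, 14]
    N13 x:[19/3,46/3] y:[13,31/2] z:[32/3,15] -> hit [13,15], descend [3, 12]
      N3 x:[44/3,46/3] y:[13,29/2] z:[41/3,15] -> miss, prune
      N12 x:[19/3,7] y:[27/2,31/2] z:[32/3,34/3] -> miss, prune
    N14 x:[8,28/3] y:[-5,14] z:[23/3,9] -> hit [8,9], descend [8, 10]
      N8 x:[8,28/3] y:[13,14] z:[8,26/3] -> miss, prune
      N10 x:[25/3,26/3] y:[-5,-2] z:[23/3,9] -> miss, prune
  N7 x:[20/3,53/3] y:[-4,9] z:[2/3,8] -> hit [20/3,8], descend [4, 11]
    N4 x:[20/3,13] y:[-4,6] z:[4/3,8] -> miss, prune
    N11 x:[38/3,53/3] y:[13/2,9] z:[2/3,22/3] -> miss, prune

Summary -> nodes [0, 5, 13, 3, 12, 14, 8, 10, 7, 4, 11]; box-tests=11; leaf-entries=0; first=miss

== RESULT ==
11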